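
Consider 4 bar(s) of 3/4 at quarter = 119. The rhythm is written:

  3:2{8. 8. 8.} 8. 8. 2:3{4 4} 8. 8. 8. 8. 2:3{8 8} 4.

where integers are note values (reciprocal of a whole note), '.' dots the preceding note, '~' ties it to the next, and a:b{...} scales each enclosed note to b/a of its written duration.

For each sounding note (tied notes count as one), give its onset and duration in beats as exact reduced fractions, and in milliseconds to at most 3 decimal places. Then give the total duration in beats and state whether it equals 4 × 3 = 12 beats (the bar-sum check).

1) 0.0ms=0b +252.101ms=1/2b
2) 252.101ms=1/2b +252.101ms=1/2b
3) 504.202ms=1b +252.101ms=1/2b
4) 756.303ms=3/2b +378.151ms=3/4b
5) 1134.454ms=9/4b +378.151ms=3/4b
6) 1512.605ms=3b +756.303ms=3/2b
7) 2268.908ms=9/2b +756.303ms=3/2b
8) 3025.21ms=6b +378.151ms=3/4b
9) 3403.361ms=27/4b +378.151ms=3/4b
10) 3781.513ms=15/2b +378.151ms=3/4b
11) 4159.664ms=33/4b +378.151ms=3/4b
12) 4537.815ms=9b +378.151ms=3/4b
13) 4915.966ms=39/4b +378.151ms=3/4b
14) 5294.118ms=21/2b +756.303ms=3/2b
Σ=12b of 12 (119bpm 3/4) — PASS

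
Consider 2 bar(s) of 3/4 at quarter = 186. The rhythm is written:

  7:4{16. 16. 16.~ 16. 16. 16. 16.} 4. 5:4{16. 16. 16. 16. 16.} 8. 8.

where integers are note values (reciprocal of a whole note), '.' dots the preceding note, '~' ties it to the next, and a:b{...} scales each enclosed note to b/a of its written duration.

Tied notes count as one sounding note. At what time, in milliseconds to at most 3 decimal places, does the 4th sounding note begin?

1. 0.0ms @ 0 + 69.124ms (3/14)
2. 69.124ms @ 3/14 + 69.124ms (3/14)
3. 138.249ms @ 3/7 + 138.249ms (3/7)
4. 276.498ms @ 6/7 + 69.124ms (3/14)
5. 345.622ms @ 15/14 + 69.124ms (3/14)
6. 414.747ms @ 9/7 + 69.124ms (3/14)
7. 483.871ms @ 3/2 + 483.871ms (3/2)
8. 967.742ms @ 3 + 96.774ms (3/10)
9. 1064.516ms @ 33/10 + 96.774ms (3/10)
10. 1161.29ms @ 18/5 + 96.774ms (3/10)
11. 1258.065ms @ 39/10 + 96.774ms (3/10)
12. 1354.839ms @ 21/5 + 96.774ms (3/10)
13. 1451.613ms @ 9/2 + 241.935ms (3/4)
14. 1693.548ms @ 21/4 + 241.935ms (3/4)

note 4 onset = 6/7b = 276.498ms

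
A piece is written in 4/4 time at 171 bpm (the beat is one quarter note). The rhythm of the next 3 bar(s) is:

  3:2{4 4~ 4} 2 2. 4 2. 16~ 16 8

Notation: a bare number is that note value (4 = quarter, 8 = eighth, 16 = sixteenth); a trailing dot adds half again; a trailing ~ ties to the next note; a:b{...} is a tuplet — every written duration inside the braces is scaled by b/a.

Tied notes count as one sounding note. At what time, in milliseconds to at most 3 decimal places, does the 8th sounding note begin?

note 8 onset = 23/2b = 4035.088ms

1. 0.0ms @ 0 + 233.918ms (2/3)
2. 233.918ms @ 2/3 + 467.836ms (4/3)
3. 701.754ms @ 2 + 701.754ms (2)
4. 1403.509ms @ 4 + 1052.632ms (3)
5. 2456.14ms @ 7 + 350.877ms (1)
6. 2807.018ms @ 8 + 1052.632ms (3)
7. 3859.649ms @ 11 + 175.439ms (1/2)
8. 4035.088ms @ 23/2 + 175.439ms (1/2)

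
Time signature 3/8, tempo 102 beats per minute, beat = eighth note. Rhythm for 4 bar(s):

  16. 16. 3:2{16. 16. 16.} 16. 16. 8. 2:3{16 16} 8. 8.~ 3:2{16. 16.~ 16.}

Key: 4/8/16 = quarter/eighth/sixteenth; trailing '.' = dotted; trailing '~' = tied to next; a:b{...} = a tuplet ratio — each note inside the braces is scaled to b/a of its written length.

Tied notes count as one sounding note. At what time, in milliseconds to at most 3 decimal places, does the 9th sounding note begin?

1. 0.0ms @ 0 + 441.176ms (3/4)
2. 441.176ms @ 3/4 + 441.176ms (3/4)
3. 882.353ms @ 3/2 + 294.118ms (1/2)
4. 1176.471ms @ 2 + 294.118ms (1/2)
5. 1470.588ms @ 5/2 + 294.118ms (1/2)
6. 1764.706ms @ 3 + 441.176ms (3/4)
7. 2205.882ms @ 15/4 + 441.176ms (3/4)
8. 2647.059ms @ 9/2 + 882.353ms (3/2)
9. 3529.412ms @ 6 + 441.176ms (3/4)
10. 3970.588ms @ 27/4 + 441.176ms (3/4)
11. 4411.765ms @ 15/2 + 882.353ms (3/2)
12. 5294.118ms @ 9 + 1176.471ms (2)
13. 6470.588ms @ 11 + 588.235ms (1)

note 9 onset = 6b = 3529.412ms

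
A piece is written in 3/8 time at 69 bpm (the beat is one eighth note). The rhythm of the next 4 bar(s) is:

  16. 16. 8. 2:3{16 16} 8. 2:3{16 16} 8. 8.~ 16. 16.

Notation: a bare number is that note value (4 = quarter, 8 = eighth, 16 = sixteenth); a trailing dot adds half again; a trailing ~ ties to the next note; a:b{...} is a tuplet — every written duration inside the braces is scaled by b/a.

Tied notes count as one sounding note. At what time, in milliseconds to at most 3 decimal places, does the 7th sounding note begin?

note 7 onset = 6b = 5217.391ms

1. 0.0ms @ 0 + 652.174ms (3/4)
2. 652.174ms @ 3/4 + 652.174ms (3/4)
3. 1304.348ms @ 3/2 + 1304.348ms (3/2)
4. 2608.696ms @ 3 + 652.174ms (3/4)
5. 3260.87ms @ 15/4 + 652.174ms (3/4)
6. 3913.043ms @ 9/2 + 1304.348ms (3/2)
7. 5217.391ms @ 6 + 652.174ms (3/4)
8. 5869.565ms @ 27/4 + 652.174ms (3/4)
9. 6521.739ms @ 15/2 + 1304.348ms (3/2)
10. 7826.087ms @ 9 + 1956.522ms (9/4)
11. 9782.609ms @ 45/4 + 652.174ms (3/4)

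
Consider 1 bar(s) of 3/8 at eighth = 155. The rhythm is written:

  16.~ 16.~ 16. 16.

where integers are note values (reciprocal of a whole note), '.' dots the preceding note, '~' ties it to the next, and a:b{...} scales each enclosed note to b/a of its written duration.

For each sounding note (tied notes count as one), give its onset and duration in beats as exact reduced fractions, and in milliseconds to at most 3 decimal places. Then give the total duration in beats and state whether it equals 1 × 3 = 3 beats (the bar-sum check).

1) 0.0ms=0b +870.968ms=9/4b
2) 870.968ms=9/4b +290.323ms=3/4b
Σ=3b of 3 (155bpm 3/8) — PASS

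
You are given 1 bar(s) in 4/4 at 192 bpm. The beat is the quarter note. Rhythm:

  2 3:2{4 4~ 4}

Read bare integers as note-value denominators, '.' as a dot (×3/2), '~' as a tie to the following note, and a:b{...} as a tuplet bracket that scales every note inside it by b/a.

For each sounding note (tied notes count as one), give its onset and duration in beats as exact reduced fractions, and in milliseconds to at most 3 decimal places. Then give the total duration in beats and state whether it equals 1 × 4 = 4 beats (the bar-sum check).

1) 0.0ms=0b +625.0ms=2b
2) 625.0ms=2b +208.333ms=2/3b
3) 833.333ms=8/3b +416.667ms=4/3b
Σ=4b of 4 (192bpm 4/4) — PASS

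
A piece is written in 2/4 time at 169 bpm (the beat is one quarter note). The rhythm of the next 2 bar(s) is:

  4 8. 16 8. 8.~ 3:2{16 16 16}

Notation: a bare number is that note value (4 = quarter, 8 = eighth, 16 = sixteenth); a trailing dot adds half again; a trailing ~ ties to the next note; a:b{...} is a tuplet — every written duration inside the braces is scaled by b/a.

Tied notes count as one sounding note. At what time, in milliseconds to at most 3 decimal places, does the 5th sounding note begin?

1. 0.0ms @ 0 + 355.03ms (1)
2. 355.03ms @ 1 + 266.272ms (3/4)
3. 621.302ms @ 7/4 + 88.757ms (1/4)
4. 710.059ms @ 2 + 266.272ms (3/4)
5. 976.331ms @ 11/4 + 325.444ms (11/12)
6. 1301.775ms @ 11/3 + 59.172ms (1/6)
7. 1360.947ms @ 23/6 + 59.172ms (1/6)

note 5 onset = 11/4b = 976.331ms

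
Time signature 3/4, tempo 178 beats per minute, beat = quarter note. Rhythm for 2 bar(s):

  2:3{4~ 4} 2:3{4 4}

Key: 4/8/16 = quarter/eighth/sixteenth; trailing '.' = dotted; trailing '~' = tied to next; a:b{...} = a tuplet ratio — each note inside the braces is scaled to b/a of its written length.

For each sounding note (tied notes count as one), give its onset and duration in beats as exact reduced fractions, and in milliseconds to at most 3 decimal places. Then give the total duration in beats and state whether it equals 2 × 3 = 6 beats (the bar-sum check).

1) 0.0ms=0b +1011.236ms=3b
2) 1011.236ms=3b +505.618ms=3/2b
3) 1516.854ms=9/2b +505.618ms=3/2b
Σ=6b of 6 (178bpm 3/4) — PASS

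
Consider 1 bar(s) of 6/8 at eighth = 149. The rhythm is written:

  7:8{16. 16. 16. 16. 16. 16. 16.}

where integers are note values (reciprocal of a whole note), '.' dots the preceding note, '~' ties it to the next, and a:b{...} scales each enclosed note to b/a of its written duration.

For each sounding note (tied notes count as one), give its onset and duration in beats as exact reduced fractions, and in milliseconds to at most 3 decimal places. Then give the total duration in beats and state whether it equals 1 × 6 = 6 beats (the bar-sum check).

1) 0.0ms=0b +345.158ms=6/7b
2) 345.158ms=6/7b +345.158ms=6/7b
3) 690.316ms=12/7b +345.158ms=6/7b
4) 1035.475ms=18/7b +345.158ms=6/7b
5) 1380.633ms=24/7b +345.158ms=6/7b
6) 1725.791ms=30/7b +345.158ms=6/7b
7) 2070.949ms=36/7b +345.158ms=6/7b
Σ=6b of 6 (149bpm 6/8) — PASS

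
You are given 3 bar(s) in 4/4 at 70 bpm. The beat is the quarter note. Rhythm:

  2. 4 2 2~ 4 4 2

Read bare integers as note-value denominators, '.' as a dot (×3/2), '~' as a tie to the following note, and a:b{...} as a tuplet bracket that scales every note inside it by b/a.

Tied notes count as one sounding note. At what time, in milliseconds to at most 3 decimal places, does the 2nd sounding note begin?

1. 0.0ms @ 0 + 2571.429ms (3)
2. 2571.429ms @ 3 + 857.143ms (1)
3. 3428.571ms @ 4 + 1714.286ms (2)
4. 5142.857ms @ 6 + 2571.429ms (3)
5. 7714.286ms @ 9 + 857.143ms (1)
6. 8571.429ms @ 10 + 1714.286ms (2)

note 2 onset = 3b = 2571.429ms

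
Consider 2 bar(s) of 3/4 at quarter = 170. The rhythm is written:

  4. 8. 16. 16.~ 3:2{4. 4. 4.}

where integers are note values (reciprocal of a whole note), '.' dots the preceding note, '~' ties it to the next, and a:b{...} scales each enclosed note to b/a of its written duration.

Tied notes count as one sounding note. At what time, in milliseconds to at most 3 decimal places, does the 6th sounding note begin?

1. 0.0ms @ 0 + 529.412ms (3/2)
2. 529.412ms @ 3/2 + 264.706ms (3/4)
3. 794.118ms @ 9/4 + 132.353ms (3/8)
4. 926.471ms @ 21/8 + 485.294ms (11/8)
5. 1411.765ms @ 4 + 352.941ms (1)
6. 1764.706ms @ 5 + 352.941ms (1)

note 6 onset = 5b = 1764.706ms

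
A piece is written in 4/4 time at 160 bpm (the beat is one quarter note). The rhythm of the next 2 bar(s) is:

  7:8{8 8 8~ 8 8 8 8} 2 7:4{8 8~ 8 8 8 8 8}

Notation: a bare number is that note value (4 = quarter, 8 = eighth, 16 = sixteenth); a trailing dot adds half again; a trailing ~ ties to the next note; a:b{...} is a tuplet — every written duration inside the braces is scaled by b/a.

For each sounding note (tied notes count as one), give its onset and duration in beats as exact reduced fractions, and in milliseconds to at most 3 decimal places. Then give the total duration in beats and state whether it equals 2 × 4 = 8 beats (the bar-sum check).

1) 0.0ms=0b +214.286ms=4/7b
2) 214.286ms=4/7b +214.286ms=4/7b
3) 428.571ms=8/7b +428.571ms=8/7b
4) 857.143ms=16/7b +214.286ms=4/7b
5) 1071.429ms=20/7b +214.286ms=4/7b
6) 1285.714ms=24/7b +214.286ms=4/7b
7) 1500.0ms=4b +750.0ms=2b
8) 2250.0ms=6b +107.143ms=2/7b
9) 2357.143ms=44/7b +214.286ms=4/7b
10) 2571.429ms=48/7b +107.143ms=2/7b
11) 2678.571ms=50/7b +107.143ms=2/7b
12) 2785.714ms=52/7b +107.143ms=2/7b
13) 2892.857ms=54/7b +107.143ms=2/7b
Σ=8b of 8 (160bpm 4/4) — PASS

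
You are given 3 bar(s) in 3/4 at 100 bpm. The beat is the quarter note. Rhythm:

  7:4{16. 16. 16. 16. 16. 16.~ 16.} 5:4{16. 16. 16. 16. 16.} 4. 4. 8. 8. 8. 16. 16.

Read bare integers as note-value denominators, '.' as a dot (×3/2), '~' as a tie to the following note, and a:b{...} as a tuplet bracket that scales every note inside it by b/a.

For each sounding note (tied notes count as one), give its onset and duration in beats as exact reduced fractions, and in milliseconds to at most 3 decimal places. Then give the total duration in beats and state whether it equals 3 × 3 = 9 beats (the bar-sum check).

1) 0.0ms=0b +128.571ms=3/14b
2) 128.571ms=3/14b +128.571ms=3/14b
3) 257.143ms=3/7b +128.571ms=3/14b
4) 385.714ms=9/14b +128.571ms=3/14b
5) 514.286ms=6/7b +128.571ms=3/14b
6) 642.857ms=15/14b +257.143ms=3/7b
7) 900.0ms=3/2b +180.0ms=3/10b
8) 1080.0ms=9/5b +180.0ms=3/10b
9) 1260.0ms=21/10b +180.0ms=3/10b
10) 1440.0ms=12/5b +180.0ms=3/10b
11) 1620.0ms=27/10b +180.0ms=3/10b
12) 1800.0ms=3b +900.0ms=3/2b
13) 2700.0ms=9/2b +900.0ms=3/2b
14) 3600.0ms=6b +450.0ms=3/4b
15) 4050.0ms=27/4b +450.0ms=3/4b
16) 4500.0ms=15/2b +450.0ms=3/4b
17) 4950.0ms=33/4b +225.0ms=3/8b
18) 5175.0ms=69/8b +225.0ms=3/8b
Σ=9b of 9 (100bpm 3/4) — PASS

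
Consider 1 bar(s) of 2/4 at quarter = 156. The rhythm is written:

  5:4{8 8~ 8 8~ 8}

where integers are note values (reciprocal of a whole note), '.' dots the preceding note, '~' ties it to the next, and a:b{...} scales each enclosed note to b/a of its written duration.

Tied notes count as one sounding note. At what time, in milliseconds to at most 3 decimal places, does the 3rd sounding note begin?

note 3 onset = 6/5b = 461.538ms

1. 0.0ms @ 0 + 153.846ms (2/5)
2. 153.846ms @ 2/5 + 307.692ms (4/5)
3. 461.538ms @ 6/5 + 307.692ms (4/5)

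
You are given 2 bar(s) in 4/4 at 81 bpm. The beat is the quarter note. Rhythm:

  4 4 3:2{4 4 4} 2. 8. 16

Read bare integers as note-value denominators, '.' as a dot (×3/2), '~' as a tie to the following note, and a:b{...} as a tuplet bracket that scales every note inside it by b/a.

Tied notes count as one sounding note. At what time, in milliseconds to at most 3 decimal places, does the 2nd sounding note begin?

note 2 onset = 1b = 740.741ms

1. 0.0ms @ 0 + 740.741ms (1)
2. 740.741ms @ 1 + 740.741ms (1)
3. 1481.481ms @ 2 + 493.827ms (2/3)
4. 1975.309ms @ 8/3 + 493.827ms (2/3)
5. 2469.136ms @ 10/3 + 493.827ms (2/3)
6. 2962.963ms @ 4 + 2222.222ms (3)
7. 5185.185ms @ 7 + 555.556ms (3/4)
8. 5740.741ms @ 31/4 + 185.185ms (1/4)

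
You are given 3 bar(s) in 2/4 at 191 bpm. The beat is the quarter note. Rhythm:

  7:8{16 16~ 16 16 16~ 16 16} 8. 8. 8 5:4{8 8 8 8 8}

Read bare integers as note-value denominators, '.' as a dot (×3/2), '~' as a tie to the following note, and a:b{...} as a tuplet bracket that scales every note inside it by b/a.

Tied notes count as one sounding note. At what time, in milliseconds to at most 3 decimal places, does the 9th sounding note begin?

note 9 onset = 4b = 1256.545ms

1. 0.0ms @ 0 + 89.753ms (2/7)
2. 89.753ms @ 2/7 + 179.506ms (4/7)
3. 269.26ms @ 6/7 + 89.753ms (2/7)
4. 359.013ms @ 8/7 + 179.506ms (4/7)
5. 538.519ms @ 12/7 + 89.753ms (2/7)
6. 628.272ms @ 2 + 235.602ms (3/4)
7. 863.874ms @ 11/4 + 235.602ms (3/4)
8. 1099.476ms @ 7/2 + 157.068ms (1/2)
9. 1256.545ms @ 4 + 125.654ms (2/5)
10. 1382.199ms @ 22/5 + 125.654ms (2/5)
11. 1507.853ms @ 24/5 + 125.654ms (2/5)
12. 1633.508ms @ 26/5 + 125.654ms (2/5)
13. 1759.162ms @ 28/5 + 125.654ms (2/5)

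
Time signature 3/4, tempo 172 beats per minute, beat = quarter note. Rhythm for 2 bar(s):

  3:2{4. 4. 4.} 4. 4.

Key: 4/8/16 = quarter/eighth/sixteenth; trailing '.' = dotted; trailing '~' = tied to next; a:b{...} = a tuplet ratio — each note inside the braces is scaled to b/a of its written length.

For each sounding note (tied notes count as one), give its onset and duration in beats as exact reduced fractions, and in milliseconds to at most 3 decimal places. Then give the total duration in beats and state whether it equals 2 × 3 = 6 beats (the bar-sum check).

1) 0.0ms=0b +348.837ms=1b
2) 348.837ms=1b +348.837ms=1b
3) 697.674ms=2b +348.837ms=1b
4) 1046.512ms=3b +523.256ms=3/2b
5) 1569.767ms=9/2b +523.256ms=3/2b
Σ=6b of 6 (172bpm 3/4) — PASS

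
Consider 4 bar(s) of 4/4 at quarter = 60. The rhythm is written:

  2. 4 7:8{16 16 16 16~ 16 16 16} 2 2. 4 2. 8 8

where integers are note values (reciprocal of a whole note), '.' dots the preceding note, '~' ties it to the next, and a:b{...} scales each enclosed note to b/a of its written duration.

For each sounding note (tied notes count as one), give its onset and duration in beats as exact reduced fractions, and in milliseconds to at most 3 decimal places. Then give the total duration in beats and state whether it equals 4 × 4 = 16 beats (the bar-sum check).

1) 0.0ms=0b +3000.0ms=3b
2) 3000.0ms=3b +1000.0ms=1b
3) 4000.0ms=4b +285.714ms=2/7b
4) 4285.714ms=30/7b +285.714ms=2/7b
5) 4571.429ms=32/7b +285.714ms=2/7b
6) 4857.143ms=34/7b +571.429ms=4/7b
7) 5428.571ms=38/7b +285.714ms=2/7b
8) 5714.286ms=40/7b +285.714ms=2/7b
9) 6000.0ms=6b +2000.0ms=2b
10) 8000.0ms=8b +3000.0ms=3b
11) 11000.0ms=11b +1000.0ms=1b
12) 12000.0ms=12b +3000.0ms=3b
13) 15000.0ms=15b +500.0ms=1/2b
14) 15500.0ms=31/2b +500.0ms=1/2b
Σ=16b of 16 (60bpm 4/4) — PASS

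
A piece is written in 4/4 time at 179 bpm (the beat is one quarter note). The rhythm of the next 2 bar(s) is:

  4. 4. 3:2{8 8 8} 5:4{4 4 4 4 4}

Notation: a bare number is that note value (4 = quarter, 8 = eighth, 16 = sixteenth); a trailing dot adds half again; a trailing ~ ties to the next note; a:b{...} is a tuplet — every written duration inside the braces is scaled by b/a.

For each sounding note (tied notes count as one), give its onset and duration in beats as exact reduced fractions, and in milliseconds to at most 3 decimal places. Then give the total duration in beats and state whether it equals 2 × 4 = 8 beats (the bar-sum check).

1) 0.0ms=0b +502.793ms=3/2b
2) 502.793ms=3/2b +502.793ms=3/2b
3) 1005.587ms=3b +111.732ms=1/3b
4) 1117.318ms=10/3b +111.732ms=1/3b
5) 1229.05ms=11/3b +111.732ms=1/3b
6) 1340.782ms=4b +268.156ms=4/5b
7) 1608.939ms=24/5b +268.156ms=4/5b
8) 1877.095ms=28/5b +268.156ms=4/5b
9) 2145.251ms=32/5b +268.156ms=4/5b
10) 2413.408ms=36/5b +268.156ms=4/5b
Σ=8b of 8 (179bpm 4/4) — PASS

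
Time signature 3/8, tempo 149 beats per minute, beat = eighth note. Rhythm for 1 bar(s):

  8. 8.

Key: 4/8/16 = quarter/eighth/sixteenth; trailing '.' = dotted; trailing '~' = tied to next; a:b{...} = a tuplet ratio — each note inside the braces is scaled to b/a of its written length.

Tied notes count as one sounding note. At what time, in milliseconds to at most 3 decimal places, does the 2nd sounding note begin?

note 2 onset = 3/2b = 604.027ms

1. 0.0ms @ 0 + 604.027ms (3/2)
2. 604.027ms @ 3/2 + 604.027ms (3/2)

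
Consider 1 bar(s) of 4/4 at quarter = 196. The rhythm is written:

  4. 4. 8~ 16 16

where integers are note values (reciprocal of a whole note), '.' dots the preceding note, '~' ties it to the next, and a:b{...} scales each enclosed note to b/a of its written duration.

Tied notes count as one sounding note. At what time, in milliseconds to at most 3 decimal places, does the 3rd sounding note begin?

note 3 onset = 3b = 918.367ms

1. 0.0ms @ 0 + 459.184ms (3/2)
2. 459.184ms @ 3/2 + 459.184ms (3/2)
3. 918.367ms @ 3 + 229.592ms (3/4)
4. 1147.959ms @ 15/4 + 76.531ms (1/4)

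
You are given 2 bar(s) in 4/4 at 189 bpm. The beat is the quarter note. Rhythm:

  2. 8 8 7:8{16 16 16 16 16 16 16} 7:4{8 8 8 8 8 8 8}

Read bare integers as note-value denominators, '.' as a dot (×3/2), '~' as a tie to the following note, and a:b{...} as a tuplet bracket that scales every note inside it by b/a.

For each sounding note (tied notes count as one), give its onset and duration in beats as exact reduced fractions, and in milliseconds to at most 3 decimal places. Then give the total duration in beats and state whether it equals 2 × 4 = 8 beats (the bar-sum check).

1) 0.0ms=0b +952.381ms=3b
2) 952.381ms=3b +158.73ms=1/2b
3) 1111.111ms=7/2b +158.73ms=1/2b
4) 1269.841ms=4b +90.703ms=2/7b
5) 1360.544ms=30/7b +90.703ms=2/7b
6) 1451.247ms=32/7b +90.703ms=2/7b
7) 1541.95ms=34/7b +90.703ms=2/7b
8) 1632.653ms=36/7b +90.703ms=2/7b
9) 1723.356ms=38/7b +90.703ms=2/7b
10) 1814.059ms=40/7b +90.703ms=2/7b
11) 1904.762ms=6b +90.703ms=2/7b
12) 1995.465ms=44/7b +90.703ms=2/7b
13) 2086.168ms=46/7b +90.703ms=2/7b
14) 2176.871ms=48/7b +90.703ms=2/7b
15) 2267.574ms=50/7b +90.703ms=2/7b
16) 2358.277ms=52/7b +90.703ms=2/7b
17) 2448.98ms=54/7b +90.703ms=2/7b
Σ=8b of 8 (189bpm 4/4) — PASS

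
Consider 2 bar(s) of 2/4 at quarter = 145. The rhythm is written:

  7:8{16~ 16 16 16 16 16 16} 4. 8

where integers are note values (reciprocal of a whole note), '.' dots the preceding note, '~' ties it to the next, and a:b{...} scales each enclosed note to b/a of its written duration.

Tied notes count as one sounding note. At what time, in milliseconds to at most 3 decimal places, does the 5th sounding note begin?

1. 0.0ms @ 0 + 236.453ms (4/7)
2. 236.453ms @ 4/7 + 118.227ms (2/7)
3. 354.68ms @ 6/7 + 118.227ms (2/7)
4. 472.906ms @ 8/7 + 118.227ms (2/7)
5. 591.133ms @ 10/7 + 118.227ms (2/7)
6. 709.36ms @ 12/7 + 118.227ms (2/7)
7. 827.586ms @ 2 + 620.69ms (3/2)
8. 1448.276ms @ 7/2 + 206.897ms (1/2)

note 5 onset = 10/7b = 591.133ms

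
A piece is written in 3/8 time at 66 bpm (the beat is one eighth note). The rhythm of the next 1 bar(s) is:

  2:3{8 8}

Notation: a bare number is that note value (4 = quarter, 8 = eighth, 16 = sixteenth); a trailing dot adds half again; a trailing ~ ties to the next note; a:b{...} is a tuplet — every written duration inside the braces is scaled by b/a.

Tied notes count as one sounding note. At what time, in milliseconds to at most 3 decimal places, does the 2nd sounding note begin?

1. 0.0ms @ 0 + 1363.636ms (3/2)
2. 1363.636ms @ 3/2 + 1363.636ms (3/2)

note 2 onset = 3/2b = 1363.636ms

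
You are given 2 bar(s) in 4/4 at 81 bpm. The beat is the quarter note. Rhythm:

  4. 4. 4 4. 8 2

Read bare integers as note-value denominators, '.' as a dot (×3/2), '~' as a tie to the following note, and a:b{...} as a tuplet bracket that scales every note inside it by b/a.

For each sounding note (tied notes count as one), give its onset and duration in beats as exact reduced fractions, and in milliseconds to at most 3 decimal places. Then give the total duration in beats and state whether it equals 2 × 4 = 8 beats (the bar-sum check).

1) 0.0ms=0b +1111.111ms=3/2b
2) 1111.111ms=3/2b +1111.111ms=3/2b
3) 2222.222ms=3b +740.741ms=1b
4) 2962.963ms=4b +1111.111ms=3/2b
5) 4074.074ms=11/2b +370.37ms=1/2b
6) 4444.444ms=6b +1481.481ms=2b
Σ=8b of 8 (81bpm 4/4) — PASS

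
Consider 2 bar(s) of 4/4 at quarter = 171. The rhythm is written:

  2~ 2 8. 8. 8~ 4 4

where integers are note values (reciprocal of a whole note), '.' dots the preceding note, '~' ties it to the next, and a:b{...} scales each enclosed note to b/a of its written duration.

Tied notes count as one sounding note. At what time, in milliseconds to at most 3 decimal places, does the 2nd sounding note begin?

1. 0.0ms @ 0 + 1403.509ms (4)
2. 1403.509ms @ 4 + 263.158ms (3/4)
3. 1666.667ms @ 19/4 + 263.158ms (3/4)
4. 1929.825ms @ 11/2 + 526.316ms (3/2)
5. 2456.14ms @ 7 + 350.877ms (1)

note 2 onset = 4b = 1403.509ms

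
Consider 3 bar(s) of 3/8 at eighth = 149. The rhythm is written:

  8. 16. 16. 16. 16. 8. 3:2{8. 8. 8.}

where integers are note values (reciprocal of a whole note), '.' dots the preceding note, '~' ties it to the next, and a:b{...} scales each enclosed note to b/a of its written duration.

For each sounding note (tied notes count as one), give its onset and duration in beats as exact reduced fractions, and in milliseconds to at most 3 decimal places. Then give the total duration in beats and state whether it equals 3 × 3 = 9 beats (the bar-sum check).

1) 0.0ms=0b +604.027ms=3/2b
2) 604.027ms=3/2b +302.013ms=3/4b
3) 906.04ms=9/4b +302.013ms=3/4b
4) 1208.054ms=3b +302.013ms=3/4b
5) 1510.067ms=15/4b +302.013ms=3/4b
6) 1812.081ms=9/2b +604.027ms=3/2b
7) 2416.107ms=6b +402.685ms=1b
8) 2818.792ms=7b +402.685ms=1b
9) 3221.477ms=8b +402.685ms=1b
Σ=9b of 9 (149bpm 3/8) — PASS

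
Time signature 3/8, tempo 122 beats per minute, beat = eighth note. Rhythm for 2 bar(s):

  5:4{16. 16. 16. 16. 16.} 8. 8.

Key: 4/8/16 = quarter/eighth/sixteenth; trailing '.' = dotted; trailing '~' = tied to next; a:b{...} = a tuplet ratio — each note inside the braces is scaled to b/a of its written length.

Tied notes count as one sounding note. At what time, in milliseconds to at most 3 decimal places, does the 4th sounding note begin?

1. 0.0ms @ 0 + 295.082ms (3/5)
2. 295.082ms @ 3/5 + 295.082ms (3/5)
3. 590.164ms @ 6/5 + 295.082ms (3/5)
4. 885.246ms @ 9/5 + 295.082ms (3/5)
5. 1180.328ms @ 12/5 + 295.082ms (3/5)
6. 1475.41ms @ 3 + 737.705ms (3/2)
7. 2213.115ms @ 9/2 + 737.705ms (3/2)

note 4 onset = 9/5b = 885.246ms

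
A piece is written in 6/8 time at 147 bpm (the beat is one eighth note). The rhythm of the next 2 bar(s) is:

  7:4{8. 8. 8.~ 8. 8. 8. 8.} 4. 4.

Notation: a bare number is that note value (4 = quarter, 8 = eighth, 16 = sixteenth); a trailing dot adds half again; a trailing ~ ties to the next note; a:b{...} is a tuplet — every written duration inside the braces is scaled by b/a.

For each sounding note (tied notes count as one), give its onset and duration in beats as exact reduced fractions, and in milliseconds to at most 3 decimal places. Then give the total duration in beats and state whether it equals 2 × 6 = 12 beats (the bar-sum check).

1) 0.0ms=0b +349.854ms=6/7b
2) 349.854ms=6/7b +349.854ms=6/7b
3) 699.708ms=12/7b +699.708ms=12/7b
4) 1399.417ms=24/7b +349.854ms=6/7b
5) 1749.271ms=30/7b +349.854ms=6/7b
6) 2099.125ms=36/7b +349.854ms=6/7b
7) 2448.98ms=6b +1224.49ms=3b
8) 3673.469ms=9b +1224.49ms=3b
Σ=12b of 12 (147bpm 6/8) — PASS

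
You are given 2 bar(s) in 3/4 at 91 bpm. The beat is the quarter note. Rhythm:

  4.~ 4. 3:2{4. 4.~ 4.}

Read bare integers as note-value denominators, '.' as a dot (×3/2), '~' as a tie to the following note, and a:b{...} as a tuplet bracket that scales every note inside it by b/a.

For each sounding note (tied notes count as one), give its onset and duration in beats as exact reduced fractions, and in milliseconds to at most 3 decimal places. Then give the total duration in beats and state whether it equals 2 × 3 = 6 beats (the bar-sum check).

1) 0.0ms=0b +1978.022ms=3b
2) 1978.022ms=3b +659.341ms=1b
3) 2637.363ms=4b +1318.681ms=2b
Σ=6b of 6 (91bpm 3/4) — PASS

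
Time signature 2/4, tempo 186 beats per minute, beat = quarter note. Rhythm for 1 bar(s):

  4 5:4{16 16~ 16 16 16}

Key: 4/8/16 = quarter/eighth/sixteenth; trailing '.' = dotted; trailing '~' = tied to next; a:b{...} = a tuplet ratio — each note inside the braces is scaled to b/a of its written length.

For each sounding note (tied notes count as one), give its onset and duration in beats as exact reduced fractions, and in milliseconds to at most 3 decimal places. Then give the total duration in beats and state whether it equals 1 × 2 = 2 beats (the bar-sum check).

1) 0.0ms=0b +322.581ms=1b
2) 322.581ms=1b +64.516ms=1/5b
3) 387.097ms=6/5b +129.032ms=2/5b
4) 516.129ms=8/5b +64.516ms=1/5b
5) 580.645ms=9/5b +64.516ms=1/5b
Σ=2b of 2 (186bpm 2/4) — PASS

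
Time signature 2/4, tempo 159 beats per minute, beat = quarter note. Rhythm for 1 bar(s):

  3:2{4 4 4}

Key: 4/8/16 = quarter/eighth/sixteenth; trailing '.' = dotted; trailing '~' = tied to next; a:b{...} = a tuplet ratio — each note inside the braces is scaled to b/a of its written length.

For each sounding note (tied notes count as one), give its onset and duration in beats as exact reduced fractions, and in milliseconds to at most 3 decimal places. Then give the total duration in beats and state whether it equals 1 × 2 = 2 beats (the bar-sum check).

1) 0.0ms=0b +251.572ms=2/3b
2) 251.572ms=2/3b +251.572ms=2/3b
3) 503.145ms=4/3b +251.572ms=2/3b
Σ=2b of 2 (159bpm 2/4) — PASS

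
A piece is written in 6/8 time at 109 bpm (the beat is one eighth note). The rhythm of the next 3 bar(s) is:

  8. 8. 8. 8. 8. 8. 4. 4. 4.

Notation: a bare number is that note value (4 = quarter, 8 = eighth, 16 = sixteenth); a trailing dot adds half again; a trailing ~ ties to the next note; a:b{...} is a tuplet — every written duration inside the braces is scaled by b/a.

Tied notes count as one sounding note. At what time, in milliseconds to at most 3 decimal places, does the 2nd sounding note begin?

1. 0.0ms @ 0 + 825.688ms (3/2)
2. 825.688ms @ 3/2 + 825.688ms (3/2)
3. 1651.376ms @ 3 + 825.688ms (3/2)
4. 2477.064ms @ 9/2 + 825.688ms (3/2)
5. 3302.752ms @ 6 + 825.688ms (3/2)
6. 4128.44ms @ 15/2 + 825.688ms (3/2)
7. 4954.128ms @ 9 + 1651.376ms (3)
8. 6605.505ms @ 12 + 1651.376ms (3)
9. 8256.881ms @ 15 + 1651.376ms (3)

note 2 onset = 3/2b = 825.688ms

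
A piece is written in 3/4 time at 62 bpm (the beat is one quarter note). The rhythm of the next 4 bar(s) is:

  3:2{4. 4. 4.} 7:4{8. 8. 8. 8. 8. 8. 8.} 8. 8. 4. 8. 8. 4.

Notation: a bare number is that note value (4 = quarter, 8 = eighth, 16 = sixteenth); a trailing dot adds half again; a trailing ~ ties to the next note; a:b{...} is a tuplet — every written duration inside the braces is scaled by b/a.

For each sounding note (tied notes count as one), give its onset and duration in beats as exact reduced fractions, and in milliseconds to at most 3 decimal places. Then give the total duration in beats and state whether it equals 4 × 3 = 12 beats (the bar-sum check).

1) 0.0ms=0b +967.742ms=1b
2) 967.742ms=1b +967.742ms=1b
3) 1935.484ms=2b +967.742ms=1b
4) 2903.226ms=3b +414.747ms=3/7b
5) 3317.972ms=24/7b +414.747ms=3/7b
6) 3732.719ms=27/7b +414.747ms=3/7b
7) 4147.465ms=30/7b +414.747ms=3/7b
8) 4562.212ms=33/7b +414.747ms=3/7b
9) 4976.959ms=36/7b +414.747ms=3/7b
10) 5391.705ms=39/7b +414.747ms=3/7b
11) 5806.452ms=6b +725.806ms=3/4b
12) 6532.258ms=27/4b +725.806ms=3/4b
13) 7258.065ms=15/2b +1451.613ms=3/2b
14) 8709.677ms=9b +725.806ms=3/4b
15) 9435.484ms=39/4b +725.806ms=3/4b
16) 10161.29ms=21/2b +1451.613ms=3/2b
Σ=12b of 12 (62bpm 3/4) — PASS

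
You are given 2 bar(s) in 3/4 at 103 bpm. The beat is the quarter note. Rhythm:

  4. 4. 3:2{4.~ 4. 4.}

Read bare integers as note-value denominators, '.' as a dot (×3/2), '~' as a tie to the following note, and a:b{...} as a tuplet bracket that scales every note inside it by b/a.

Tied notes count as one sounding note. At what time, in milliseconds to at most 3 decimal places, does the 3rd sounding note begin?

note 3 onset = 3b = 1747.573ms

1. 0.0ms @ 0 + 873.786ms (3/2)
2. 873.786ms @ 3/2 + 873.786ms (3/2)
3. 1747.573ms @ 3 + 1165.049ms (2)
4. 2912.621ms @ 5 + 582.524ms (1)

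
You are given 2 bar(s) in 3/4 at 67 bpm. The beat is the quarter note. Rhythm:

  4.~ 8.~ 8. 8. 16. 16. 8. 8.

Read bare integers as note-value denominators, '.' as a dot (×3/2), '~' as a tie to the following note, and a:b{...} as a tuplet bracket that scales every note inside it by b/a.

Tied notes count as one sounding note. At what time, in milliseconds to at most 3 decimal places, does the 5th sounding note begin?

note 5 onset = 9/2b = 4029.851ms

1. 0.0ms @ 0 + 2686.567ms (3)
2. 2686.567ms @ 3 + 671.642ms (3/4)
3. 3358.209ms @ 15/4 + 335.821ms (3/8)
4. 3694.03ms @ 33/8 + 335.821ms (3/8)
5. 4029.851ms @ 9/2 + 671.642ms (3/4)
6. 4701.493ms @ 21/4 + 671.642ms (3/4)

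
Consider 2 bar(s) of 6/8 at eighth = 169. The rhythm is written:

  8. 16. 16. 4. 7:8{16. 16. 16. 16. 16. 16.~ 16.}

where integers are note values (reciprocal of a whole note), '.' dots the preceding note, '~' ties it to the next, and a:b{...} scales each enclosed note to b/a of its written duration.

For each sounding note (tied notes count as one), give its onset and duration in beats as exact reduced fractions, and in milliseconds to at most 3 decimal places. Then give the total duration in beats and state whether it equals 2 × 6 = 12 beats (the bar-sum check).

1) 0.0ms=0b +532.544ms=3/2b
2) 532.544ms=3/2b +266.272ms=3/4b
3) 798.817ms=9/4b +266.272ms=3/4b
4) 1065.089ms=3b +1065.089ms=3b
5) 2130.178ms=6b +304.311ms=6/7b
6) 2434.489ms=48/7b +304.311ms=6/7b
7) 2738.8ms=54/7b +304.311ms=6/7b
8) 3043.111ms=60/7b +304.311ms=6/7b
9) 3347.422ms=66/7b +304.311ms=6/7b
10) 3651.733ms=72/7b +608.622ms=12/7b
Σ=12b of 12 (169bpm 6/8) — PASS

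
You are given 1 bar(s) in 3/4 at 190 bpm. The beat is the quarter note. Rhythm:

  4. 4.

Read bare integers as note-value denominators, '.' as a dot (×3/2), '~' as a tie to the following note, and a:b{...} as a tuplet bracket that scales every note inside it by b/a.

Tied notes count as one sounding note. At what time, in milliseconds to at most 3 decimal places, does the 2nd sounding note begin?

1. 0.0ms @ 0 + 473.684ms (3/2)
2. 473.684ms @ 3/2 + 473.684ms (3/2)

note 2 onset = 3/2b = 473.684ms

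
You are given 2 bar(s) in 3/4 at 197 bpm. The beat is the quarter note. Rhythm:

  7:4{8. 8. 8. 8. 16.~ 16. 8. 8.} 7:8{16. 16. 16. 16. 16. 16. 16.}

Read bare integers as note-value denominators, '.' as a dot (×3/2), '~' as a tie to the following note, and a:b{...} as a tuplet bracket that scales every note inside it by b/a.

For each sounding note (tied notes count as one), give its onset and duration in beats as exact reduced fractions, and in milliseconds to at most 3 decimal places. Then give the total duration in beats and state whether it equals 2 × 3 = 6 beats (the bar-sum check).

1) 0.0ms=0b +130.529ms=3/7b
2) 130.529ms=3/7b +130.529ms=3/7b
3) 261.059ms=6/7b +130.529ms=3/7b
4) 391.588ms=9/7b +130.529ms=3/7b
5) 522.117ms=12/7b +130.529ms=3/7b
6) 652.647ms=15/7b +130.529ms=3/7b
7) 783.176ms=18/7b +130.529ms=3/7b
8) 913.706ms=3b +130.529ms=3/7b
9) 1044.235ms=24/7b +130.529ms=3/7b
10) 1174.764ms=27/7b +130.529ms=3/7b
11) 1305.294ms=30/7b +130.529ms=3/7b
12) 1435.823ms=33/7b +130.529ms=3/7b
13) 1566.352ms=36/7b +130.529ms=3/7b
14) 1696.882ms=39/7b +130.529ms=3/7b
Σ=6b of 6 (197bpm 3/4) — PASS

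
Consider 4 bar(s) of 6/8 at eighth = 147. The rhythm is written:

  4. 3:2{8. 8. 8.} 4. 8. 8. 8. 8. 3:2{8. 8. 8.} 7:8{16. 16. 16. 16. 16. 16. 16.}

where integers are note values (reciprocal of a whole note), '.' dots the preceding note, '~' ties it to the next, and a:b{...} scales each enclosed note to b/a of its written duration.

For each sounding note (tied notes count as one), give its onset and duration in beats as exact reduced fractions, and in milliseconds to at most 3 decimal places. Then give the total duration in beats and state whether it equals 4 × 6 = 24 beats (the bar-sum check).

1) 0.0ms=0b +1224.49ms=3b
2) 1224.49ms=3b +408.163ms=1b
3) 1632.653ms=4b +408.163ms=1b
4) 2040.816ms=5b +408.163ms=1b
5) 2448.98ms=6b +1224.49ms=3b
6) 3673.469ms=9b +612.245ms=3/2b
7) 4285.714ms=21/2b +612.245ms=3/2b
8) 4897.959ms=12b +612.245ms=3/2b
9) 5510.204ms=27/2b +612.245ms=3/2b
10) 6122.449ms=15b +408.163ms=1b
11) 6530.612ms=16b +408.163ms=1b
12) 6938.776ms=17b +408.163ms=1b
13) 7346.939ms=18b +349.854ms=6/7b
14) 7696.793ms=132/7b +349.854ms=6/7b
15) 8046.647ms=138/7b +349.854ms=6/7b
16) 8396.501ms=144/7b +349.854ms=6/7b
17) 8746.356ms=150/7b +349.854ms=6/7b
18) 9096.21ms=156/7b +349.854ms=6/7b
19) 9446.064ms=162/7b +349.854ms=6/7b
Σ=24b of 24 (147bpm 6/8) — PASS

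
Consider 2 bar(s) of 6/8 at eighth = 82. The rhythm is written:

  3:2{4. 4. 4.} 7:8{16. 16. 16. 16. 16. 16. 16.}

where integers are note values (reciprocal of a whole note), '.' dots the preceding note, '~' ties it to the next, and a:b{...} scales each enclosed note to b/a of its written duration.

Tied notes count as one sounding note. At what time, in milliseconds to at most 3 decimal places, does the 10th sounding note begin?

note 10 onset = 78/7b = 8153.31ms

1. 0.0ms @ 0 + 1463.415ms (2)
2. 1463.415ms @ 2 + 1463.415ms (2)
3. 2926.829ms @ 4 + 1463.415ms (2)
4. 4390.244ms @ 6 + 627.178ms (6/7)
5. 5017.422ms @ 48/7 + 627.178ms (6/7)
6. 5644.599ms @ 54/7 + 627.178ms (6/7)
7. 6271.777ms @ 60/7 + 627.178ms (6/7)
8. 6898.955ms @ 66/7 + 627.178ms (6/7)
9. 7526.132ms @ 72/7 + 627.178ms (6/7)
10. 8153.31ms @ 78/7 + 627.178ms (6/7)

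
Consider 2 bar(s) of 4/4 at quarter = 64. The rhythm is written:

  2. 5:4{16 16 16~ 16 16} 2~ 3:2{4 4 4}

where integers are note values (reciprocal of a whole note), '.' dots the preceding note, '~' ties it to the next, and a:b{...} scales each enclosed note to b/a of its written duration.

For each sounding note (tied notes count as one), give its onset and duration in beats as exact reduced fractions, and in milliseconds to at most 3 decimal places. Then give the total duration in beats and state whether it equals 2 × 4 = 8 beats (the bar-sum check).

1) 0.0ms=0b +2812.5ms=3b
2) 2812.5ms=3b +187.5ms=1/5b
3) 3000.0ms=16/5b +187.5ms=1/5b
4) 3187.5ms=17/5b +375.0ms=2/5b
5) 3562.5ms=19/5b +187.5ms=1/5b
6) 3750.0ms=4b +2500.0ms=8/3b
7) 6250.0ms=20/3b +625.0ms=2/3b
8) 6875.0ms=22/3b +625.0ms=2/3b
Σ=8b of 8 (64bpm 4/4) — PASS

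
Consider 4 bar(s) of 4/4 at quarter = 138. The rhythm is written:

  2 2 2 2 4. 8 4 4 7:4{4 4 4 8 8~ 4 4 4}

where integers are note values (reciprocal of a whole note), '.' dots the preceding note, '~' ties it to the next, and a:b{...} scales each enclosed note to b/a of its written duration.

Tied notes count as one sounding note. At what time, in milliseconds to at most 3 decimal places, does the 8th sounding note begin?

note 8 onset = 11b = 4782.609ms

1. 0.0ms @ 0 + 869.565ms (2)
2. 869.565ms @ 2 + 869.565ms (2)
3. 1739.13ms @ 4 + 869.565ms (2)
4. 2608.696ms @ 6 + 869.565ms (2)
5. 3478.261ms @ 8 + 652.174ms (3/2)
6. 4130.435ms @ 19/2 + 217.391ms (1/2)
7. 4347.826ms @ 10 + 434.783ms (1)
8. 4782.609ms @ 11 + 434.783ms (1)
9. 5217.391ms @ 12 + 248.447ms (4/7)
10. 5465.839ms @ 88/7 + 248.447ms (4/7)
11. 5714.286ms @ 92/7 + 248.447ms (4/7)
12. 5962.733ms @ 96/7 + 124.224ms (2/7)
13. 6086.957ms @ 14 + 372.671ms (6/7)
14. 6459.627ms @ 104/7 + 248.447ms (4/7)
15. 6708.075ms @ 108/7 + 248.447ms (4/7)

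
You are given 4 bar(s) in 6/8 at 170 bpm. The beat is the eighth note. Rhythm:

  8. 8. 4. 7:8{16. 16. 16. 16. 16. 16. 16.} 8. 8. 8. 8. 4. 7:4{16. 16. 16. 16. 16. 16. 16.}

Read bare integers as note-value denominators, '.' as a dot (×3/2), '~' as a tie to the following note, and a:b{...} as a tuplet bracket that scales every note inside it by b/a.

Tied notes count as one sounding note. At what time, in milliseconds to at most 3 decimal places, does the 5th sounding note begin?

note 5 onset = 48/7b = 2420.168ms

1. 0.0ms @ 0 + 529.412ms (3/2)
2. 529.412ms @ 3/2 + 529.412ms (3/2)
3. 1058.824ms @ 3 + 1058.824ms (3)
4. 2117.647ms @ 6 + 302.521ms (6/7)
5. 2420.168ms @ 48/7 + 302.521ms (6/7)
6. 2722.689ms @ 54/7 + 302.521ms (6/7)
7. 3025.21ms @ 60/7 + 302.521ms (6/7)
8. 3327.731ms @ 66/7 + 302.521ms (6/7)
9. 3630.252ms @ 72/7 + 302.521ms (6/7)
10. 3932.773ms @ 78/7 + 302.521ms (6/7)
11. 4235.294ms @ 12 + 529.412ms (3/2)
12. 4764.706ms @ 27/2 + 529.412ms (3/2)
13. 5294.118ms @ 15 + 529.412ms (3/2)
14. 5823.529ms @ 33/2 + 529.412ms (3/2)
15. 6352.941ms @ 18 + 1058.824ms (3)
16. 7411.765ms @ 21 + 151.261ms (3/7)
17. 7563.025ms @ 150/7 + 151.261ms (3/7)
18. 7714.286ms @ 153/7 + 151.261ms (3/7)
19. 7865.546ms @ 156/7 + 151.261ms (3/7)
20. 8016.807ms @ 159/7 + 151.261ms (3/7)
21. 8168.067ms @ 162/7 + 151.261ms (3/7)
22. 8319.328ms @ 165/7 + 151.261ms (3/7)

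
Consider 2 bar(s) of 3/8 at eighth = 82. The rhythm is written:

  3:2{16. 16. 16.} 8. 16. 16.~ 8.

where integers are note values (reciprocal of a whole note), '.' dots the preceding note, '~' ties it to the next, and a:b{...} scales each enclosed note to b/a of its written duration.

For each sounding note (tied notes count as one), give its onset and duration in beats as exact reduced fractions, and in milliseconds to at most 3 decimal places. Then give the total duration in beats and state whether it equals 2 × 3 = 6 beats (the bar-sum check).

1) 0.0ms=0b +365.854ms=1/2b
2) 365.854ms=1/2b +365.854ms=1/2b
3) 731.707ms=1b +365.854ms=1/2b
4) 1097.561ms=3/2b +1097.561ms=3/2b
5) 2195.122ms=3b +548.78ms=3/4b
6) 2743.902ms=15/4b +1646.341ms=9/4b
Σ=6b of 6 (82bpm 3/8) — PASS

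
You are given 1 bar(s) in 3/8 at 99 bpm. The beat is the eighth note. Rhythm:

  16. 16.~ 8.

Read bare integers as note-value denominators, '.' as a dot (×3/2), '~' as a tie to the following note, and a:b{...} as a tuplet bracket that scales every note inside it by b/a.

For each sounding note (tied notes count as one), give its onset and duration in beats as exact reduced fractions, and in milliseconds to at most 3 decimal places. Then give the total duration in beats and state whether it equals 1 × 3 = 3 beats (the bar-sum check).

1) 0.0ms=0b +454.545ms=3/4b
2) 454.545ms=3/4b +1363.636ms=9/4b
Σ=3b of 3 (99bpm 3/8) — PASS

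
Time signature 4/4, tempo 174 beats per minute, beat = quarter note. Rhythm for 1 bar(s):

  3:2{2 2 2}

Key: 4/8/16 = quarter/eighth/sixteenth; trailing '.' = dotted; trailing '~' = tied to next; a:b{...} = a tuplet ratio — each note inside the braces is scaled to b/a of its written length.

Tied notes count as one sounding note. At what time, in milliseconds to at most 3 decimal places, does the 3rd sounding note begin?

note 3 onset = 8/3b = 919.54ms

1. 0.0ms @ 0 + 459.77ms (4/3)
2. 459.77ms @ 4/3 + 459.77ms (4/3)
3. 919.54ms @ 8/3 + 459.77ms (4/3)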